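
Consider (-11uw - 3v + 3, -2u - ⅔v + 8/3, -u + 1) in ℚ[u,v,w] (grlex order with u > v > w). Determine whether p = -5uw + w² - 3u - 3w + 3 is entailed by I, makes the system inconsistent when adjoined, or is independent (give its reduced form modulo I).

First compute the reduced Gröbner basis of I by Buchberger's algorithm.
f_1 = -11uw - 3v + 3, LT = uw.
f_2 = -2u - ⅔v + 8/3, LT = u.
f_3 = -u + 1, LT = u.

S(f_1,f_2): lcm = uw. S = -⅓vw + 3/11v + 4/3w - 3/11.
  leading term vw: no divisor's leading term divides it; move -⅓vw to the remainder.
  leading term v: no divisor's leading term divides it; move 3/11v to the remainder.
  leading term w: no divisor's leading term divides it; move 4/3w to the remainder.
  leading term 1: no divisor's leading term divides it; move -3/11 to the remainder.
  remainder -⅓vw + 3/11v + 4/3w - 3/11 ≠ 0; add h_4 = -⅓vw + 3/11v + 4/3w - 3/11 to the basis.

S(f_1,f_3): lcm = uw. S = 3/11v + w - 3/11.
  leading term v: no divisor's leading term divides it; move 3/11v to the remainder.
  leading term w: no divisor's leading term divides it; move w to the remainder.
  leading term 1: no divisor's leading term divides it; move -3/11 to the remainder.
  remainder 3/11v + w - 3/11 ≠ 0; add h_5 = 3/11v + w - 3/11 to the basis.

S(f_2,f_3): lcm = u. S = ⅓v - ⅓.
  leading term v: subtract (11/9)·h_5 from ⅓v - ⅓ → -11/9w
  leading term w: no divisor's leading term divides it; move -11/9w to the remainder.
  remainder -11/9w ≠ 0; add h_6 = -11/9w to the basis.

The other S-polynomials (S(f_1,h_4), S(f_2,h_4), S(f_3,h_4), S(f_1,h_5), S(f_2,h_5), S(f_3,h_5), S(h_4,h_5), S(f_1,h_6), S(f_2,h_6), S(f_3,h_6), S(h_4,h_6), S(h_5,h_6)) all reduce to 0 modulo the current basis, so we have a Gröbner basis.
Inter-reduce: drop elements whose leading term is divisible by another's, tail-reduce, and make monic.
Reduced Gröbner basis: {u - 1, v - 1, w}.
Label its elements g_1 = u - 1, g_2 = v - 1, g_3 = w.

Reduce p = -5uw + w² - 3u - 3w + 3 modulo G:
  leading term uw: subtract (-5w)·g_1 from -5uw + w² - 3u - 3w + 3 → w² - 3u - 8w + 3
  leading term w²: subtract (w)·g_3 from w² - 3u - 8w + 3 → -3u - 8w + 3
  leading term u: subtract (-3)·g_1 from -3u - 8w + 3 → -8w
  leading term w: subtract (-8)·g_3 from -8w → 0
  normal form = 0.
Since the normal form is 0, p ∈ I.

-5uw + w² - 3u - 3w + 3 lies in I (it reduces to 0).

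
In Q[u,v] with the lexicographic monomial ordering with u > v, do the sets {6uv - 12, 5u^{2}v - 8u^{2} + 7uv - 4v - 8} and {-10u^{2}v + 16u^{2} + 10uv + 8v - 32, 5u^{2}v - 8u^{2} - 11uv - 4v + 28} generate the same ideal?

Since reduced Gröbner bases are canonical representatives of ideals under a given ordering, it suffices to compute and compare them.
Buchberger on the first generating set:
f_1 = 6uv - 12, LT = uv.
f_2 = 5u^{2}v - 8u^{2} + 7uv - 4v - 8, LT = u^{2}v.

S(f_1,f_2): lcm = u^{2}v. S = \tfrac{8}{5}u^{2} - \tfrac{7}{5}uv - 2u + \tfrac{4}{5}v + \tfrac{8}{5}.
  reduce S modulo (f_1, f_2):
  remainder \tfrac{8}{5}u^{2} - 2u + \tfrac{4}{5}v - \tfrac{6}{5} ≠ 0; add g_3 = \tfrac{8}{5}u^{2} - 2u + \tfrac{4}{5}v - \tfrac{6}{5} to the basis.

S(f_1,g_3): lcm = u^{2}v. S = \tfrac{5}{4}uv - 2u - \tfrac{1}{2}v^{2} + \tfrac{3}{4}v.
  reduce S modulo (f_1, f_2, g_3):
  remainder -2u - \tfrac{1}{2}v^{2} + \tfrac{3}{4}v + \tfrac{5}{2} ≠ 0; add g_4 = -2u - \tfrac{1}{2}v^{2} + \tfrac{3}{4}v + \tfrac{5}{2} to the basis.

S(f_1,g_4): lcm = uv. S = -\tfrac{1}{4}v^{3} + \tfrac{3}{8}v^{2} + \tfrac{5}{4}v - 2.
  reduce S modulo (f_1, f_2, g_3, g_4):
  remainder -\tfrac{1}{4}v^{3} + \tfrac{3}{8}v^{2} + \tfrac{5}{4}v - 2 ≠ 0; add g_5 = -\tfrac{1}{4}v^{3} + \tfrac{3}{8}v^{2} + \tfrac{5}{4}v - 2 to the basis.

The other S-polynomials (S(f_2,g_3), S(f_2,g_4), S(g_3,g_4), S(f_1,g_5), S(f_2,g_5), S(g_3,g_5), S(g_4,g_5)) all reduce to 0 modulo the current basis, so we have a Gröbner basis.
Inter-reduce: drop elements whose leading term is divisible by another's, tail-reduce, and make monic.
Reduced Gröbner basis: {u + \tfrac{1}{4}v^{2} - \tfrac{3}{8}v - \tfrac{5}{4}, v^{3} - \tfrac{3}{2}v^{2} - 5v + 8}.

Buchberger on the second generating set:
h_1 = -10u^{2}v + 16u^{2} + 10uv + 8v - 32, LT = u^{2}v.
h_2 = 5u^{2}v - 8u^{2} - 11uv - 4v + 28, LT = u^{2}v.

S(h_1,h_2): lcm = u^{2}v. S = \tfrac{6}{5}uv - \tfrac{12}{5}.
  reduce S modulo (h_1, h_2):
  remainder \tfrac{6}{5}uv - \tfrac{12}{5} ≠ 0; add k_3 = \tfrac{6}{5}uv - \tfrac{12}{5} to the basis.

S(h_1,k_3): lcm = u^{2}v. S = -\tfrac{8}{5}u^{2} - uv + 2u - \tfrac{4}{5}v + \tfrac{16}{5}.
  reduce S modulo (h_1, h_2, k_3):
  remainder -\tfrac{8}{5}u^{2} + 2u - \tfrac{4}{5}v + \tfrac{6}{5} ≠ 0; add k_4 = -\tfrac{8}{5}u^{2} + 2u - \tfrac{4}{5}v + \tfrac{6}{5} to the basis.

S(h_1,k_4): lcm = u^{2}v. S = -\tfrac{8}{5}u^{2} + \tfrac{1}{4}uv - \tfrac{1}{2}v^{2} - \tfrac{1}{20}v + \tfrac{16}{5}.
  reduce S modulo (h_1, h_2, k_3, k_4):
  remainder -2u - \tfrac{1}{2}v^{2} + \tfrac{3}{4}v + \tfrac{5}{2} ≠ 0; add k_5 = -2u - \tfrac{1}{2}v^{2} + \tfrac{3}{4}v + \tfrac{5}{2} to the basis.

S(k_3,k_5): lcm = uv. S = -\tfrac{1}{4}v^{3} + \tfrac{3}{8}v^{2} + \tfrac{5}{4}v - 2.
  reduce S modulo (h_1, h_2, k_3, k_4, k_5):
  remainder -\tfrac{1}{4}v^{3} + \tfrac{3}{8}v^{2} + \tfrac{5}{4}v - 2 ≠ 0; add k_6 = -\tfrac{1}{4}v^{3} + \tfrac{3}{8}v^{2} + \tfrac{5}{4}v - 2 to the basis.

The other S-polynomials (S(h_2,k_3), S(h_2,k_4), S(k_3,k_4), S(h_1,k_5), S(h_2,k_5), S(k_4,k_5), S(h_1,k_6), S(h_2,k_6), S(k_3,k_6), S(k_4,k_6), S(k_5,k_6)) all reduce to 0 modulo the current basis, so we have a Gröbner basis.
Inter-reduce: drop elements whose leading term is divisible by another's, tail-reduce, and make monic.
Reduced Gröbner basis: {u + \tfrac{1}{4}v^{2} - \tfrac{3}{8}v - \tfrac{5}{4}, v^{3} - \tfrac{3}{2}v^{2} - 5v + 8}.

The two bases agree; hence the ideals are identical.
The choice of monomial ordering does not affect the verdict — as long as both bases are computed under the same ordering, their equality decides ideal equality.

Yes, the ideals are equal.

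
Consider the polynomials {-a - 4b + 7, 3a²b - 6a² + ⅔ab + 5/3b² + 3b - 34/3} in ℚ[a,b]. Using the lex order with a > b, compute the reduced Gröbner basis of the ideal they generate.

G = {a + 4b - 7, b³ - 265/48b² + 92/9b - 229/36}

f_1 = -a - 4b + 7, LT = a.
f_2 = 3a²b - 6a² + ⅔ab + 5/3b² + 3b - 34/3, LT = a²b.

S(f_1,f_2): lcm = a²b. S = 2a² + 4ab² - 65/9ab - 5/9b² - b + 34/9.
  reduce S modulo (f_1, f_2):
  remainder -16b³ + 265/3b² - 1472/9b + 916/9 ≠ 0; add g_3 = -16b³ + 265/3b² - 1472/9b + 916/9 to the basis.

The other S-polynomials (S(f_1,g_3), S(f_2,g_3)) all reduce to 0 modulo the current basis, so we have a Gröbner basis.
Inter-reduce: drop elements whose leading term is divisible by another's, tail-reduce, and make monic.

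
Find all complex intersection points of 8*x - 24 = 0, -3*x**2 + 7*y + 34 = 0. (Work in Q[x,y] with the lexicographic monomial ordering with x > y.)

{(3, -1)}

Compute a lex Gröbner basis by Buchberger's algorithm.
f_1 = 8*x - 24, LT = x.
f_2 = -3*x**2 + 7*y + 34, LT = x**2.

S(f_1,f_2): lcm = x**2. S = -3*x + 7/3*y + 34/3.
  reduce S modulo (f_1, f_2):
  remainder 7/3*y + 7/3 ≠ 0; add h_3 = 7/3*y + 7/3 to the basis.

The other S-polynomials (S(f_1,h_3), S(f_2,h_3)) all reduce to 0 modulo the current basis, so we have a Gröbner basis.
Inter-reduce: drop elements whose leading term is divisible by another's, tail-reduce, and make monic.
Reduced Gröbner basis: {x - 3, y + 1}.

The lex basis is triangular: the last element involves only y. Solving y + 1 = 0 gives y ∈ {-1}; substituting each value into the earlier elements determines the remaining variables.
  y = -1: the earlier basis element becomes x - 3 = 0, giving x = 3 — point (3, -1).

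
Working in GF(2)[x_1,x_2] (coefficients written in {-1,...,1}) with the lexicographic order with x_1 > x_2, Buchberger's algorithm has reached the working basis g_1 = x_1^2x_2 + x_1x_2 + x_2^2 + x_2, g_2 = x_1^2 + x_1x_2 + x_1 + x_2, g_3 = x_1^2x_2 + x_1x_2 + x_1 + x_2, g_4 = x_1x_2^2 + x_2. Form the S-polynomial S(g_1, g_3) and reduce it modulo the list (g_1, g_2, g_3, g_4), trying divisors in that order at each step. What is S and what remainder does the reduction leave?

S(g_1, g_3) = x_1 + x_2^2; remainder on division = x_1 + x_2^2.

lcm(LM(g_1), LM(g_3)) = x_1^2x_2.
S = (lcm/LT(g_1))·g_1 − (lcm/LT(g_3))·g_3 = x_1 + x_2^2.
Reduce S modulo (g_1, g_2, g_3, g_4) in that order:
  leading term x_1: no divisor's leading term divides it; move x_1 to the remainder.
  leading term x_2^2: no divisor's leading term divides it; move x_2^2 to the remainder.
The remainder x_1 + x_2^2 is nonzero, so it would be added as the next basis element.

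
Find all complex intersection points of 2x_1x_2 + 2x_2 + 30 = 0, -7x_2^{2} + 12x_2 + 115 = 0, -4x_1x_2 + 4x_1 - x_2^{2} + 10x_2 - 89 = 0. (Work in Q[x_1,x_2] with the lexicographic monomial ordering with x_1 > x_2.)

{(-4, 5)}

Compute a lex Gröbner basis by Buchberger's algorithm.
f_1 = 2x_1x_2 + 2x_2 + 30, LT = x_1x_2.
f_2 = -7x_2^{2} + 12x_2 + 115, LT = x_2^{2}.
f_3 = -4x_1x_2 + 4x_1 - x_2^{2} + 10x_2 - 89, LT = x_1x_2.

S(f_1,f_2): lcm = x_1x_2^{2}. S = \tfrac{12}{7}x_1x_2 + \tfrac{115}{7}x_1 + x_2^{2} + 15x_2.
  reduce S modulo (f_1, f_2, f_3):
  remainder \tfrac{115}{7}x_1 + 15x_2 - \tfrac{65}{7} ≠ 0; add h_4 = \tfrac{115}{7}x_1 + 15x_2 - \tfrac{65}{7} to the basis.

S(f_1,f_3): lcm = x_1x_2. S = x_1 - \tfrac{1}{4}x_2^{2} + \tfrac{7}{2}x_2 - \tfrac{29}{4}.
  reduce S modulo (f_1, f_2, f_3, h_4):
  remainder \tfrac{695}{322}x_2 - \tfrac{3475}{322} ≠ 0; add h_5 = \tfrac{695}{322}x_2 - \tfrac{3475}{322} to the basis.

The other S-polynomials (S(f_2,f_3), S(f_1,h_4), S(f_2,h_4), S(f_3,h_4), S(f_1,h_5), S(f_2,h_5), S(f_3,h_5), S(h_4,h_5)) all reduce to 0 modulo the current basis, so we have a Gröbner basis.
Inter-reduce: drop elements whose leading term is divisible by another's, tail-reduce, and make monic.
Reduced Gröbner basis: {x_1 + 4, x_2 - 5}.

Elimination: the polynomial x_2 - 5 lies in the elimination ideal for x_2, so x_2 ∈ {5}. For each such x_2, the remaining basis elements (now univariate) give the rest of the solution.
  x_2 = 5: the earlier basis element becomes x_1 + 4 = 0, giving x_1 = -4 — point (-4, 5).
Zero-dimensionality of the ideal guarantees finitely many solutions over ℂ.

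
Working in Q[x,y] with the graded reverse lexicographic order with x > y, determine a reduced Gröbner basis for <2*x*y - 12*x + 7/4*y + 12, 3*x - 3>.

f_1 = 2*x*y - 12*x + 7/4*y + 12, LT = x*y.
f_2 = 3*x - 3, LT = x.

S(f_1,f_2): lcm = x*y. S = -6*x + 15/8*y + 6.
  reduce S modulo (f_1, f_2):
  remainder 15/8*y ≠ 0; add g_3 = 15/8*y to the basis.

The other S-polynomials (S(f_1,g_3), S(f_2,g_3)) all reduce to 0 modulo the current basis, so we have a Gröbner basis.
Inter-reduce: drop elements whose leading term is divisible by another's, tail-reduce, and make monic.

G = {x - 1, y}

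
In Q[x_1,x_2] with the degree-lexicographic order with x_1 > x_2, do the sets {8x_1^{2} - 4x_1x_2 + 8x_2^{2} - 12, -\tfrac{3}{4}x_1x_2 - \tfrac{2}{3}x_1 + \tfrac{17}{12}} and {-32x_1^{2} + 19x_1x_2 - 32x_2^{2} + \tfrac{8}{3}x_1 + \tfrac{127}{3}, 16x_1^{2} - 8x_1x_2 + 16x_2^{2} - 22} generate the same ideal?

Two ideals are equal iff their reduced Gröbner bases coincide (the reduced basis is unique for a fixed ordering).
Buchberger on the first generating set:
f_1 = 8x_1^{2} - 4x_1x_2 + 8x_2^{2} - 12, LT = x_1^{2}.
f_2 = -\tfrac{3}{4}x_1x_2 - \tfrac{2}{3}x_1 + \tfrac{17}{12}, LT = x_1x_2.

S(f_1,f_2): lcm = x_1^{2}x_2. S = -\tfrac{1}{2}x_1x_2^{2} + x_2^{3} - \tfrac{8}{9}x_1^{2} + \tfrac{17}{9}x_1 - \tfrac{3}{2}x_2.
  leading term x_1x_2^{2}: subtract (\tfrac{2}{3}x_2)·f_2 from -\tfrac{1}{2}x_1x_2^{2} + x_2^{3} - \tfrac{8}{9}x_1^{2} + \tfrac{17}{9}x_1 - \tfrac{3}{2}x_2 → x_2^{3} - \tfrac{8}{9}x_1^{2} + \tfrac{4}{9}x_1x_2 + \tfrac{17}{9}x_1 - \tfrac{22}{9}x_2
  leading term x_2^{3}: no divisor's leading term divides it; move x_2^{3} to the remainder.
  leading term x_1^{2}: subtract (-\tfrac{1}{9})·f_1 from -\tfrac{8}{9}x_1^{2} + \tfrac{4}{9}x_1x_2 + \tfrac{17}{9}x_1 - \tfrac{22}{9}x_2 → \tfrac{8}{9}x_2^{2} + \tfrac{17}{9}x_1 - \tfrac{22}{9}x_2 - \tfrac{4}{3}
  leading term x_2^{2}: no divisor's leading term divides it; move \tfrac{8}{9}x_2^{2} to the remainder.
  leading term x_1: no divisor's leading term divides it; move \tfrac{17}{9}x_1 to the remainder.
  leading term x_2: no divisor's leading term divides it; move -\tfrac{22}{9}x_2 to the remainder.
  leading term 1: no divisor's leading term divides it; move -\tfrac{4}{3} to the remainder.
  remainder x_2^{3} + \tfrac{8}{9}x_2^{2} + \tfrac{17}{9}x_1 - \tfrac{22}{9}x_2 - \tfrac{4}{3} ≠ 0; add g_3 = x_2^{3} + \tfrac{8}{9}x_2^{2} + \tfrac{17}{9}x_1 - \tfrac{22}{9}x_2 - \tfrac{4}{3} to the basis.

The other S-polynomials (S(f_1,g_3), S(f_2,g_3)) all reduce to 0 modulo the current basis, so we have a Gröbner basis.
Inter-reduce: drop elements whose leading term is divisible by another's, tail-reduce, and make monic.
Reduced Gröbner basis: {x_2^{3} + \tfrac{8}{9}x_2^{2} + \tfrac{17}{9}x_1 - \tfrac{22}{9}x_2 - \tfrac{4}{3}, x_1^{2} + x_2^{2} + \tfrac{4}{9}x_1 - \tfrac{22}{9}, x_1x_2 + \tfrac{8}{9}x_1 - \tfrac{17}{9}}.

Buchberger on the second generating set:
h_1 = -32x_1^{2} + 19x_1x_2 - 32x_2^{2} + \tfrac{8}{3}x_1 + \tfrac{127}{3}, LT = x_1^{2}.
h_2 = 16x_1^{2} - 8x_1x_2 + 16x_2^{2} - 22, LT = x_1^{2}.

S(h_1,h_2): lcm = x_1^{2}. S = -\tfrac{3}{32}x_1x_2 - \tfrac{1}{12}x_1 + \tfrac{5}{96}.
  leading term x_1x_2: no divisor's leading term divides it; move -\tfrac{3}{32}x_1x_2 to the remainder.
  leading term x_1: no divisor's leading term divides it; move -\tfrac{1}{12}x_1 to the remainder.
  leading term 1: no divisor's leading term divides it; move \tfrac{5}{96} to the remainder.
  remainder -\tfrac{3}{32}x_1x_2 - \tfrac{1}{12}x_1 + \tfrac{5}{96} ≠ 0; add k_3 = -\tfrac{3}{32}x_1x_2 - \tfrac{1}{12}x_1 + \tfrac{5}{96} to the basis.

S(h_1,k_3): lcm = x_1^{2}x_2. S = -\tfrac{19}{32}x_1x_2^{2} + x_2^{3} - \tfrac{8}{9}x_1^{2} - \tfrac{1}{12}x_1x_2 + \tfrac{5}{9}x_1 - \tfrac{127}{96}x_2.
  leading term x_1x_2^{2}: subtract (\tfrac{19}{3}x_2)·k_3 from -\tfrac{19}{32}x_1x_2^{2} + x_2^{3} - \tfrac{8}{9}x_1^{2} - \tfrac{1}{12}x_1x_2 + \tfrac{5}{9}x_1 - \tfrac{127}{96}x_2 → x_2^{3} - \tfrac{8}{9}x_1^{2} + \tfrac{4}{9}x_1x_2 + \tfrac{5}{9}x_1 - \tfrac{119}{72}x_2
  leading term x_2^{3}: no divisor's leading term divides it; move x_2^{3} to the remainder.
  leading term x_1^{2}: subtract (\tfrac{1}{36})·h_1 from -\tfrac{8}{9}x_1^{2} + \tfrac{4}{9}x_1x_2 + \tfrac{5}{9}x_1 - \tfrac{119}{72}x_2 → -\tfrac{1}{12}x_1x_2 + \tfrac{8}{9}x_2^{2} + \tfrac{13}{27}x_1 - \tfrac{119}{72}x_2 - \tfrac{127}{108}
  leading term x_1x_2: subtract (\tfrac{8}{9})·k_3 from -\tfrac{1}{12}x_1x_2 + \tfrac{8}{9}x_2^{2} + \tfrac{13}{27}x_1 - \tfrac{119}{72}x_2 - \tfrac{127}{108} → \tfrac{8}{9}x_2^{2} + \tfrac{5}{9}x_1 - \tfrac{119}{72}x_2 - \tfrac{11}{9}
  leading term x_2^{2}: no divisor's leading term divides it; move \tfrac{8}{9}x_2^{2} to the remainder.
  leading term x_1: no divisor's leading term divides it; move \tfrac{5}{9}x_1 to the remainder.
  leading term x_2: no divisor's leading term divides it; move -\tfrac{119}{72}x_2 to the remainder.
  leading term 1: no divisor's leading term divides it; move -\tfrac{11}{9} to the remainder.
  remainder x_2^{3} + \tfrac{8}{9}x_2^{2} + \tfrac{5}{9}x_1 - \tfrac{119}{72}x_2 - \tfrac{11}{9} ≠ 0; add k_4 = x_2^{3} + \tfrac{8}{9}x_2^{2} + \tfrac{5}{9}x_1 - \tfrac{119}{72}x_2 - \tfrac{11}{9} to the basis.

The other S-polynomials (S(h_2,k_3), S(h_1,k_4), S(h_2,k_4), S(k_3,k_4)) all reduce to 0 modulo the current basis, so we have a Gröbner basis.
Inter-reduce: drop elements whose leading term is divisible by another's, tail-reduce, and make monic.
Reduced Gröbner basis: {x_2^{3} + \tfrac{8}{9}x_2^{2} + \tfrac{5}{9}x_1 - \tfrac{119}{72}x_2 - \tfrac{11}{9}, x_1^{2} + x_2^{2} + \tfrac{4}{9}x_1 - \tfrac{119}{72}, x_1x_2 + \tfrac{8}{9}x_1 - \tfrac{5}{9}}.

Since the reduced bases disagree, the two ideals are not the same.

No, the ideals differ.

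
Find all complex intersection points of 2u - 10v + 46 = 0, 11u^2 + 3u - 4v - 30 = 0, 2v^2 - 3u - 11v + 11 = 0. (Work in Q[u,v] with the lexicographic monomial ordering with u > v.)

Compute a lex Gröbner basis by Buchberger's algorithm.
f_1 = 2u - 10v + 46, LT = u.
f_2 = 11u^2 + 3u - 4v - 30, LT = u^2.
f_3 = -3u + 2v^2 - 11v + 11, LT = u.

S(f_1,f_2): lcm = u^2. S = -5uv + 250/11u + 4/11v + 30/11.
  leading term uv: subtract (-5/2v)·f_1 from -5uv + 250/11u + 4/11v + 30/11 → 250/11u - 25v^2 + 1269/11v + 30/11
  leading term u: subtract (125/11)·f_1 from 250/11u - 25v^2 + 1269/11v + 30/11 → -25v^2 + 229v - 520
  leading term v^2: no divisor's leading term divides it; move -25v^2 to the remainder.
  leading term v: no divisor's leading term divides it; move 229v to the remainder.
  leading term 1: no divisor's leading term divides it; move -520 to the remainder.
  remainder -25v^2 + 229v - 520 ≠ 0; add h_4 = -25v^2 + 229v - 520 to the basis.

S(f_1,f_3): lcm = u. S = 2/3v^2 - 26/3v + 80/3.
  leading term v^2: subtract (-2/75)·h_4 from 2/3v^2 - 26/3v + 80/3 → -64/25v + 64/5
  leading term v: no divisor's leading term divides it; move -64/25v to the remainder.
  leading term 1: no divisor's leading term divides it; move 64/5 to the remainder.
  remainder -64/25v + 64/5 ≠ 0; add h_5 = -64/25v + 64/5 to the basis.

S(f_2,f_3): lcm = u^2. S = 2/3uv^2 - 11/3uv + 130/33u - 4/11v - 30/11.
  leading term uv^2: subtract (1/3v^2)·f_1 from 2/3uv^2 - 11/3uv + 130/33u - 4/11v - 30/11 → -11/3uv + 130/33u + 10/3v^3 - 46/3v^2 - 4/11v - 30/11
  leading term uv: subtract (-11/6v)·f_1 from -11/3uv + 130/33u + 10/3v^3 - 46/3v^2 - 4/11v - 30/11 → 130/33u + 10/3v^3 - 101/3v^2 + 2771/33v - 30/11
  leading term u: subtract (65/33)·f_1 from 130/33u + 10/3v^3 - 101/3v^2 + 2771/33v - 30/11 → 10/3v^3 - 101/3v^2 + 311/3v - 280/3
  leading term v^3: subtract (-2/15v)·h_4 from 10/3v^3 - 101/3v^2 + 311/3v - 280/3 → -47/15v^2 + 103/3v - 280/3
  leading term v^2: subtract (47/375)·h_4 from -47/15v^2 + 103/3v - 280/3 → 704/125v - 704/25
  leading term v: subtract (-11/5)·h_5 from 704/125v - 704/25 → 0
  remainder 0.

S(f_1,h_4): leading monomials are coprime, so the S-polynomial reduces to 0 (Buchberger's first criterion).
S(f_2,h_4): leading monomials are coprime, so the S-polynomial reduces to 0 (Buchberger's first criterion).
S(f_3,h_4): leading monomials are coprime, so the S-polynomial reduces to 0 (Buchberger's first criterion).
S(f_1,h_5): leading monomials are coprime, so the S-polynomial reduces to 0 (Buchberger's first criterion).
S(f_2,h_5): leading monomials are coprime, so the S-polynomial reduces to 0 (Buchberger's first criterion).
S(f_3,h_5): leading monomials are coprime, so the S-polynomial reduces to 0 (Buchberger's first criterion).
S(h_4,h_5): lcm = v^2. S = -104/25v + 104/5.
  leading term v: subtract (13/8)·h_5 from -104/25v + 104/5 → 0
  remainder 0.

Every S-polynomial of the final basis reduces to 0, so we have a Gröbner basis.
Inter-reduce: drop elements whose leading term is divisible by another's, tail-reduce, and make monic.
Reduced Gröbner basis: {u - 2, v - 5}.

Since the basis is lex-ordered, v - 5 is univariate in v. Its roots are {5}. Back-substituting each root into the other basis elements fixes the other coordinates.
  v = 5: the earlier basis element becomes u - 2 = 0, giving u = 2 — point (2, 5).
Each listed point satisfies every original equation (direct substitution).

{(2, 5)}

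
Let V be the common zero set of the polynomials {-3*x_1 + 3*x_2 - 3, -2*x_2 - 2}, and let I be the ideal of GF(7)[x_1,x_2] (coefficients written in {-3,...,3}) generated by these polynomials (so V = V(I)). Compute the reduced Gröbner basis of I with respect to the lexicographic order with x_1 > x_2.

G = {x_1 + 2, x_2 + 1}

This is the nonlinear analogue of row-reducing a linear system.

f_1 = -3*x_1 + 3*x_2 - 3, LT = x_1.
f_2 = -2*x_2 - 2, LT = x_2.

S(f_1,f_2): leading monomials are coprime, so the S-polynomial reduces to 0 (Buchberger's first criterion).
Every S-polynomial of the final basis reduces to 0, so we have a Gröbner basis.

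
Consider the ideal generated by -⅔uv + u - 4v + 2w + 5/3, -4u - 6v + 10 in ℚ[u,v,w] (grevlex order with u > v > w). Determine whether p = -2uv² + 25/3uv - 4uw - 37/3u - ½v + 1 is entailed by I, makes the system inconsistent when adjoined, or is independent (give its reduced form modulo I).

-2uv² + 25/3uv - 4uw - 37/3u - ½v + 1 is independent of I; its normal form modulo I is 55v - 18w - 93/2.

First compute the reduced Gröbner basis of I by Buchberger's algorithm.
f_1 = -⅔uv + u - 4v + 2w + 5/3, LT = uv.
f_2 = -4u - 6v + 10, LT = u.

S(f_1,f_2): lcm = uv. S = -3/2v² - 3/2u + 17/2v - 3w - 5/2.
  leading term v²: no divisor's leading term divides it; move -3/2v² to the remainder.
  leading term u: subtract (⅜)·f_2 from -3/2u + 17/2v - 3w - 5/2 → 43/4v - 3w - 25/4
  leading term v: no divisor's leading term divides it; move 43/4v to the remainder.
  leading term w: no divisor's leading term divides it; move -3w to the remainder.
  leading term 1: no divisor's leading term divides it; move -25/4 to the remainder.
  remainder -3/2v² + 43/4v - 3w - 25/4 ≠ 0; add h_3 = -3/2v² + 43/4v - 3w - 25/4 to the basis.

The other S-polynomials (S(f_1,h_3), S(f_2,h_3)) all reduce to 0 modulo the current basis, so we have a Gröbner basis.
Inter-reduce: drop elements whose leading term is divisible by another's, tail-reduce, and make monic.
Reduced Gröbner basis: {v² - 43/6v + 2w + 25/6, u + 3/2v - 5/2}.
Label its elements g_1 = v² - 43/6v + 2w + 25/6, g_2 = u + 3/2v - 5/2.

Reduce p = -2uv² + 25/3uv - 4uw - 37/3u - ½v + 1 modulo G:
  leading term uv²: subtract (-2u)·g_1 from -2uv² + 25/3uv - 4uw - 37/3u - ½v + 1 → -6uv - 4u - ½v + 1
  leading term uv: subtract (-6v)·g_2 from -6uv - 4u - ½v + 1 → 9v² - 4u - 31/2v + 1
  leading term v²: subtract (9)·g_1 from 9v² - 4u - 31/2v + 1 → -4u + 49v - 18w - 73/2
  leading term u: subtract (-4)·g_2 from -4u + 49v - 18w - 73/2 → 55v - 18w - 93/2
  leading term v: no divisor's leading term divides it; move 55v to the remainder.
  leading term w: no divisor's leading term divides it; move -18w to the remainder.
  leading term 1: no divisor's leading term divides it; move -93/2 to the remainder.
  normal form = 55v - 18w - 93/2.
The normal form is nonzero, so p ∉ I. Since p minus its normal form lies in I, I + (p) = I + (r) where r = 55v - 18w - 93/2; decide whether this ideal is the whole ring.
Run Buchberger on G together with r (pairs among the g_i already reduce to 0 since G is a Gröbner basis):
g_1 = v² - 43/6v + 2w + 25/6, LT = v².
g_2 = u + 3/2v - 5/2, LT = u.
r = 55v - 18w - 93/2, LT = v.

S(g_1,r): lcm = v². S = 18/55vw - 1043/165v + 2w + 25/6.
  leading term vw: subtract (18/3025w)·r from 18/55vw - 1043/165v + 2w + 25/6 → 324/3025w² - 1043/165v + 6887/3025w + 25/6
  leading term w²: no divisor's leading term divides it; move 324/3025w² to the remainder.
  leading term v: subtract (-1043/9075)·r from -1043/165v + 6887/3025w + 25/6 → 629/3025w - 10687/9075
  leading term w: no divisor's leading term divides it; move 629/3025w to the remainder.
  leading term 1: no divisor's leading term divides it; move -10687/9075 to the remainder.
  remainder 324/3025w² + 629/3025w - 10687/9075 ≠ 0; add m_4 = 324/3025w² + 629/3025w - 10687/9075 to the basis.

The other S-polynomials (S(g_1,g_2), S(g_2,r), S(g_1,m_4), S(g_2,m_4), S(r,m_4)) all reduce to 0 modulo the current basis, so we have a Gröbner basis.
Inter-reduce: drop elements whose leading term is divisible by another's, tail-reduce, and make monic.
Reduced Gröbner basis: {w² + 629/324w - 10687/972, u + 27/55w - 271/220, v - 18/55w - 93/110}.
The reduced Gröbner basis of I + (p) is {w² + 629/324w - 10687/972, u + 27/55w - 271/220, v - 18/55w - 93/110} ≠ {1}, a proper ideal, so the enlarged system stays consistent: p is independent of I, with normal form 55v - 18w - 93/2.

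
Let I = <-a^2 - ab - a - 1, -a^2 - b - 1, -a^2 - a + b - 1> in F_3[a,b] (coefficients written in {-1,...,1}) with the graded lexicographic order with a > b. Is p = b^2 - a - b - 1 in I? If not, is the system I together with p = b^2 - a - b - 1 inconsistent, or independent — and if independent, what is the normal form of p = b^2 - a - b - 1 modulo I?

First compute the reduced Gröbner basis of I by Buchberger's algorithm.
f_1 = -a^2 - ab - a - 1, LT = a^2.
f_2 = -a^2 - b - 1, LT = a^2.
f_3 = -a^2 - a + b - 1, LT = a^2.

S(f_1,f_2): lcm = a^2. S = ab + a - b.
  leading term ab: no divisor's leading term divides it; move ab to the remainder.
  leading term a: no divisor's leading term divides it; move a to the remainder.
  leading term b: no divisor's leading term divides it; move -b to the remainder.
  remainder ab + a - b ≠ 0; add h_4 = ab + a - b to the basis.

S(f_1,f_3): lcm = a^2. S = ab + b.
  leading term ab: subtract (1)·h_4 from ab + b → -a - b
  leading term a: no divisor's leading term divides it; move -a to the remainder.
  leading term b: no divisor's leading term divides it; move -b to the remainder.
  remainder -a - b ≠ 0; add h_5 = -a - b to the basis.

S(f_2,f_3): lcm = a^2. S = -a - b.
  leading term a: subtract (1)·h_5 from -a - b → 0
  remainder 0.

S(f_1,h_4): lcm = a^2b. S = ab^2 - a^2 - ab + b.
  leading term ab^2: subtract (b)·h_4 from ab^2 - a^2 - ab + b → -a^2 + ab + b^2 + b
  leading term a^2: subtract (1)·f_1 from -a^2 + ab + b^2 + b → -ab + b^2 + a + b + 1
  leading term ab: subtract (-1)·h_4 from -ab + b^2 + a + b + 1 → b^2 - a + 1
  leading term b^2: no divisor's leading term divides it; move b^2 to the remainder.
  leading term a: subtract (1)·h_5 from -a + 1 → b + 1
  leading term b: no divisor's leading term divides it; move b to the remainder.
  leading term 1: no divisor's leading term divides it; move 1 to the remainder.
  remainder b^2 + b + 1 ≠ 0; add h_6 = b^2 + b + 1 to the basis.

S(f_2,h_4): lcm = a^2b. S = -a^2 + ab + b^2 + b.
  leading term a^2: subtract (1)·f_1 from -a^2 + ab + b^2 + b → -ab + b^2 + a + b + 1
  leading term ab: subtract (-1)·h_4 from -ab + b^2 + a + b + 1 → b^2 - a + 1
  leading term b^2: subtract (1)·h_6 from b^2 - a + 1 → -a - b
  leading term a: subtract (1)·h_5 from -a - b → 0
  remainder 0.

S(f_3,h_4): lcm = a^2b. S = -a^2 - ab - b^2 + b.
  leading term a^2: subtract (1)·f_1 from -a^2 - ab - b^2 + b → -b^2 + a + b + 1
  leading term b^2: subtract (-1)·h_6 from -b^2 + a + b + 1 → a - b - 1
  leading term a: subtract (-1)·h_5 from a - b - 1 → b - 1
  leading term b: no divisor's leading term divides it; move b to the remainder.
  leading term 1: no divisor's leading term divides it; move -1 to the remainder.
  remainder b - 1 ≠ 0; add h_7 = b - 1 to the basis.

S(f_1,h_5): lcm = a^2. S = a + 1.
  leading term a: subtract (-1)·h_5 from a + 1 → -b + 1
  leading term b: subtract (-1)·h_7 from -b + 1 → 0
  remainder 0.

S(f_2,h_5): lcm = a^2. S = -ab + b + 1.
  leading term ab: subtract (-1)·h_4 from -ab + b + 1 → a + 1
  leading term a: subtract (-1)·h_5 from a + 1 → -b + 1
  leading term b: subtract (-1)·h_7 from -b + 1 → 0
  remainder 0.

S(f_3,h_5): lcm = a^2. S = -ab + a - b + 1.
  leading term ab: subtract (-1)·h_4 from -ab + a - b + 1 → -a + b + 1
  leading term a: subtract (1)·h_5 from -a + b + 1 → -b + 1
  leading term b: subtract (-1)·h_7 from -b + 1 → 0
  remainder 0.

S(h_4,h_5): lcm = ab. S = -b^2 + a - b.
  leading term b^2: subtract (-1)·h_6 from -b^2 + a - b → a + 1
  leading term a: subtract (-1)·h_5 from a + 1 → -b + 1
  leading term b: subtract (-1)·h_7 from -b + 1 → 0
  remainder 0.

S(f_1,h_6): leading monomials are coprime, so the S-polynomial reduces to 0 (Buchberger's first criterion).
S(f_2,h_6): leading monomials are coprime, so the S-polynomial reduces to 0 (Buchberger's first criterion).
S(f_3,h_6): leading monomials are coprime, so the S-polynomial reduces to 0 (Buchberger's first criterion).
S(h_4,h_6): lcm = ab^2. S = -b^2 - a.
  leading term b^2: subtract (-1)·h_6 from -b^2 - a → -a + b + 1
  leading term a: subtract (1)·h_5 from -a + b + 1 → -b + 1
  leading term b: subtract (-1)·h_7 from -b + 1 → 0
  remainder 0.

S(h_5,h_6): leading monomials are coprime, so the S-polynomial reduces to 0 (Buchberger's first criterion).
S(f_1,h_7): leading monomials are coprime, so the S-polynomial reduces to 0 (Buchberger's first criterion).
S(f_2,h_7): leading monomials are coprime, so the S-polynomial reduces to 0 (Buchberger's first criterion).
S(f_3,h_7): leading monomials are coprime, so the S-polynomial reduces to 0 (Buchberger's first criterion).
S(h_4,h_7): lcm = ab. S = -a - b.
  leading term a: subtract (1)·h_5 from -a - b → 0
  remainder 0.

S(h_5,h_7): leading monomials are coprime, so the S-polynomial reduces to 0 (Buchberger's first criterion).
S(h_6,h_7): lcm = b^2. S = -b + 1.
  leading term b: subtract (-1)·h_7 from -b + 1 → 0
  remainder 0.

Every S-polynomial of the final basis reduces to 0, so we have a Gröbner basis.
Inter-reduce: drop elements whose leading term is divisible by another's, tail-reduce, and make monic.
Reduced Gröbner basis: {a + 1, b - 1}.
Label its elements g_1 = a + 1, g_2 = b - 1.

Reduce p = b^2 - a - b - 1 modulo G:
  leading term b^2: subtract (b)·g_2 from b^2 - a - b - 1 → -a - 1
  leading term a: subtract (-1)·g_1 from -a - 1 → 0
  normal form = 0.
Since the normal form is 0, p ∈ I.

b^2 - a - b - 1 lies in I (it reduces to 0).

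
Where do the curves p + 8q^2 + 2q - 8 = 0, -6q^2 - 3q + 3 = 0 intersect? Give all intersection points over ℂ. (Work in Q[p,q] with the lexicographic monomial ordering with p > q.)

Compute a lex Gröbner basis by Buchberger's algorithm.
f_1 = p + 8q^2 + 2q - 8, LT = p.
f_2 = -6q^2 - 3q + 3, LT = q^2.

The S-polynomials (S(f_1,f_2)) all reduce to 0 modulo the current basis, so we have a Gröbner basis.
Inter-reduce: drop elements whose leading term is divisible by another's, tail-reduce, and make monic.
Reduced Gröbner basis: {p - 2q - 4, q^2 + 1/2q - 1/2}.

Since the basis is lex-ordered, q^2 + 1/2q - 1/2 is univariate in q. Its roots are {-1, 1/2}. Back-substituting each root into the other basis elements fixes the other coordinates.
  q = -1: the earlier basis element becomes p - 2 = 0, giving p = 2 — point (2, -1).
  q = 1/2: the earlier basis element becomes p - 5 = 0, giving p = 5 — point (5, 1/2).
Each listed point satisfies every original equation (direct substitution).

{(2, -1), (5, 1/2)}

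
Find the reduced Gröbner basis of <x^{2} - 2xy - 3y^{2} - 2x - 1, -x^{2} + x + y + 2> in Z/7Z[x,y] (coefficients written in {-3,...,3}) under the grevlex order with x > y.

f_1 = x^{2} - 2xy - 3y^{2} - 2x - 1, LT = x^{2}.
f_2 = -x^{2} + x + y + 2, LT = x^{2}.

S(f_1,f_2): lcm = x^{2}. S = -2xy - 3y^{2} - x + y + 1.
  leading term xy: no divisor's leading term divides it; move -2xy to the remainder.
  leading term y^{2}: no divisor's leading term divides it; move -3y^{2} to the remainder.
  leading term x: no divisor's leading term divides it; move -x to the remainder.
  leading term y: no divisor's leading term divides it; move y to the remainder.
  leading term 1: no divisor's leading term divides it; move 1 to the remainder.
  remainder -2xy - 3y^{2} - x + y + 1 ≠ 0; add g_3 = -2xy - 3y^{2} - x + y + 1 to the basis.

S(f_1,g_3): lcm = x^{2}y. S = -3y^{3} + 3x^{2} + 2xy - 3x - y.
  leading term y^{3}: no divisor's leading term divides it; move -3y^{3} to the remainder.
  leading term x^{2}: subtract (3)·f_1 from 3x^{2} + 2xy - 3x - y → xy + 2y^{2} + 3x - y + 3
  leading term xy: subtract (3)·g_3 from xy + 2y^{2} + 3x - y + 3 → -3y^{2} - x + 3y
  leading term y^{2}: no divisor's leading term divides it; move -3y^{2} to the remainder.
  leading term x: no divisor's leading term divides it; move -x to the remainder.
  leading term y: no divisor's leading term divides it; move 3y to the remainder.
  remainder -3y^{3} - 3y^{2} - x + 3y ≠ 0; add g_4 = -3y^{3} - 3y^{2} - x + 3y to the basis.

The other S-polynomials (S(f_2,g_3), S(f_1,g_4), S(f_2,g_4), S(g_3,g_4)) all reduce to 0 modulo the current basis, so we have a Gröbner basis.
Inter-reduce: drop elements whose leading term is divisible by another's, tail-reduce, and make monic.

G = {y^{3} + y^{2} - 2x - y, x^{2} - x - y - 2, xy - 2y^{2} - 3x + 3y + 3}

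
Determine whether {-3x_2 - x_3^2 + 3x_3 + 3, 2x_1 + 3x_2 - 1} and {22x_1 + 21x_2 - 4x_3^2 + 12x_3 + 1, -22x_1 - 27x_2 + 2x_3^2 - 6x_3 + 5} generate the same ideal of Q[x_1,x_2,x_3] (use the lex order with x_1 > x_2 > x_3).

For a fixed monomial order, each ideal has a unique reduced Gröbner basis; comparing bases decides equality.
Buchberger on the first generating set:
f_1 = -3x_2 - x_3^2 + 3x_3 + 3, LT = x_2.
f_2 = 2x_1 + 3x_2 - 1, LT = x_1.

The S-polynomials (S(f_1,f_2)) all reduce to 0 modulo the current basis, so we have a Gröbner basis.
Inter-reduce: drop elements whose leading term is divisible by another's, tail-reduce, and make monic.
Reduced Gröbner basis: {x_1 - 1/2x_3^2 + 3/2x_3 + 1, x_2 + 1/3x_3^2 - x_3 - 1}.

Buchberger on the second generating set:
h_1 = 22x_1 + 21x_2 - 4x_3^2 + 12x_3 + 1, LT = x_1.
h_2 = -22x_1 - 27x_2 + 2x_3^2 - 6x_3 + 5, LT = x_1.

S(h_1,h_2): lcm = x_1. S = -3/11x_2 - 1/11x_3^2 + 3/11x_3 + 3/11.
  leading term x_2: no divisor's leading term divides it; move -3/11x_2 to the remainder.
  leading term x_3^2: no divisor's leading term divides it; move -1/11x_3^2 to the remainder.
  leading term x_3: no divisor's leading term divides it; move 3/11x_3 to the remainder.
  leading term 1: no divisor's leading term divides it; move 3/11 to the remainder.
  remainder -3/11x_2 - 1/11x_3^2 + 3/11x_3 + 3/11 ≠ 0; add k_3 = -3/11x_2 - 1/11x_3^2 + 3/11x_3 + 3/11 to the basis.

The other S-polynomials (S(h_1,k_3), S(h_2,k_3)) all reduce to 0 modulo the current basis, so we have a Gröbner basis.
Inter-reduce: drop elements whose leading term is divisible by another's, tail-reduce, and make monic.
Reduced Gröbner basis: {x_1 - 1/2x_3^2 + 3/2x_3 + 1, x_2 + 1/3x_3^2 - x_3 - 1}.

These coincide, so the ideals are equal.

Yes, the ideals are equal.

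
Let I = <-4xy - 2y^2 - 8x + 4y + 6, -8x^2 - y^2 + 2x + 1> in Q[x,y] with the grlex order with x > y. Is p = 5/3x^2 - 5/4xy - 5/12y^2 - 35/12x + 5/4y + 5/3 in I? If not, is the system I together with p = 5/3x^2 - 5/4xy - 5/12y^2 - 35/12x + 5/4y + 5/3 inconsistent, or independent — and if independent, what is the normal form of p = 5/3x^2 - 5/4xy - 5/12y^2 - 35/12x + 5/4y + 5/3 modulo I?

First compute the reduced Gröbner basis of I by Buchberger's algorithm.
f_1 = -4xy - 2y^2 - 8x + 4y + 6, LT = xy.
f_2 = -8x^2 - y^2 + 2x + 1, LT = x^2.

S(f_1,f_2): lcm = x^2y. S = 1/2xy^2 - 1/8y^3 + 2x^2 - 3/4xy - 3/2x + 1/8y.
  reduce S modulo (f_1, f_2):
  remainder -3/8y^3 + 9/8y^2 + 5/2x - 7/8y - 19/8 ≠ 0; add h_3 = -3/8y^3 + 9/8y^2 + 5/2x - 7/8y - 19/8 to the basis.

The other S-polynomials (S(f_1,h_3), S(f_2,h_3)) all reduce to 0 modulo the current basis, so we have a Gröbner basis.
Inter-reduce: drop elements whose leading term is divisible by another's, tail-reduce, and make monic.
Reduced Gröbner basis: {y^3 - 3y^2 - 20/3x + 7/3y + 19/3, x^2 + 1/8y^2 - 1/4x - 1/8, xy + 1/2y^2 + 2x - y - 3/2}.
Label its elements g_1 = y^3 - 3y^2 - 20/3x + 7/3y + 19/3, g_2 = x^2 + 1/8y^2 - 1/4x - 1/8, g_3 = xy + 1/2y^2 + 2x - y - 3/2.

Reduce p = 5/3x^2 - 5/4xy - 5/12y^2 - 35/12x + 5/4y + 5/3 modulo G:
  leading term x^2: subtract (5/3)·g_2 from 5/3x^2 - 5/4xy - 5/12y^2 - 35/12x + 5/4y + 5/3 → -5/4xy - 5/8y^2 - 5/2x + 5/4y + 15/8
  leading term xy: subtract (-5/4)·g_3 from -5/4xy - 5/8y^2 - 5/2x + 5/4y + 15/8 → 0
  normal form = 0.
Since the normal form is 0, p ∈ I.

5/3x^2 - 5/4xy - 5/12y^2 - 35/12x + 5/4y + 5/3 lies in I (it reduces to 0).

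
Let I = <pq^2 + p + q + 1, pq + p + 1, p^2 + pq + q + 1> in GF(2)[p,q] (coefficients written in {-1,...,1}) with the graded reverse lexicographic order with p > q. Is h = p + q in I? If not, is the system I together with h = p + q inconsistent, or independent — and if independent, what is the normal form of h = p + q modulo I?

First compute the reduced Gröbner basis of I by Buchberger's algorithm.
f_1 = pq^2 + p + q + 1, LT = pq^2.
f_2 = pq + p + 1, LT = pq.
f_3 = p^2 + pq + q + 1, LT = p^2.

S(f_1,f_3): lcm = p^2q^2. S = pq^3 + q^3 + p^2 + pq + q^2 + p.
  reduce S modulo (f_1, f_2, f_3):
  remainder q^3 ≠ 0; add k_4 = q^3 to the basis.

S(f_2,f_3): lcm = p^2q. S = pq^2 + p^2 + q^2 + p + q.
  reduce S modulo (f_1, f_2, f_3, k_4):
  remainder q^2 + p + q + 1 ≠ 0; add k_5 = q^2 + p + q + 1 to the basis.

The other S-polynomials (S(f_1,f_2), S(f_1,k_4), S(f_2,k_4), S(f_3,k_4), S(f_1,k_5), S(f_2,k_5), S(f_3,k_5), S(k_4,k_5)) all reduce to 0 modulo the current basis, so we have a Gröbner basis.
Inter-reduce: drop elements whose leading term is divisible by another's, tail-reduce, and make monic.
Reduced Gröbner basis: {p^2 + p + q, pq + p + 1, q^2 + p + q + 1}.
Label its elements g_1 = p^2 + p + q, g_2 = pq + p + 1, g_3 = q^2 + p + q + 1.

Reduce h = p + q modulo G:
  leading term p: no divisor's leading term divides it; move p to the remainder.
  leading term q: no divisor's leading term divides it; move q to the remainder.
  normal form = p + q.
The normal form is nonzero, so h ∉ I. Since h minus its normal form lies in I, I + (h) = I + (r) where r = p + q; decide whether this ideal is the whole ring.
Run Buchberger on G together with r (pairs among the g_i already reduce to 0 since G is a Gröbner basis):
g_1 = p^2 + p + q, LT = p^2.
g_2 = pq + p + 1, LT = pq.
g_3 = q^2 + p + q + 1, LT = q^2.
r = p + q, LT = p.

S(g_1,r): lcm = p^2. S = pq + p + q.
  reduce S modulo (g_1, g_2, g_3, r):
  remainder q + 1 ≠ 0; add m_5 = q + 1 to the basis.

S(g_2,r): lcm = pq. S = q^2 + p + 1.
  reduce S modulo (g_1, g_2, g_3, r, m_5):
  remainder 1 ≠ 0; add m_6 = 1 to the basis.

The other S-polynomials (S(g_1,g_2), S(g_1,g_3), S(g_2,g_3), S(g_3,r), S(g_1,m_5), S(g_2,m_5), S(g_3,m_5), S(r,m_5), S(g_1,m_6), S(g_2,m_6), S(g_3,m_6), S(r,m_6), S(m_5,m_6)) all reduce to 0 modulo the current basis, so we have a Gröbner basis.
Inter-reduce: drop elements whose leading term is divisible by another's, tail-reduce, and make monic.
Reduced Gröbner basis: {1}.
The reduced Gröbner basis of I + (h) is {1}: the ideal is the whole ring, so the enlarged system has no common solution — adjoining h is inconsistent.

Adjoining p + q makes the ideal the whole ring: the system is inconsistent.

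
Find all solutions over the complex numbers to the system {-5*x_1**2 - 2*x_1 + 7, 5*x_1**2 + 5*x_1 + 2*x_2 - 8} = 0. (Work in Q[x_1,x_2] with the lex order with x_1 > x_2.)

Compute a lex Gröbner basis by Buchberger's algorithm.
f_1 = -5*x_1**2 - 2*x_1 + 7, LT = x_1**2.
f_2 = 5*x_1**2 + 5*x_1 + 2*x_2 - 8, LT = x_1**2.

S(f_1,f_2): lcm = x_1**2. S = -3/5*x_1 - 2/5*x_2 + 1/5.
  leading term x_1: no divisor's leading term divides it; move -3/5*x_1 to the remainder.
  leading term x_2: no divisor's leading term divides it; move -2/5*x_2 to the remainder.
  leading term 1: no divisor's leading term divides it; move 1/5 to the remainder.
  remainder -3/5*x_1 - 2/5*x_2 + 1/5 ≠ 0; add h_3 = -3/5*x_1 - 2/5*x_2 + 1/5 to the basis.

S(f_1,h_3): lcm = x_1**2. S = -2/3*x_1*x_2 + 11/15*x_1 - 7/5.
  leading term x_1*x_2: subtract (10/9*x_2)·h_3 from -2/3*x_1*x_2 + 11/15*x_1 - 7/5 → 11/15*x_1 + 4/9*x_2**2 - 2/9*x_2 - 7/5
  leading term x_1: subtract (-11/9)·h_3 from 11/15*x_1 + 4/9*x_2**2 - 2/9*x_2 - 7/5 → 4/9*x_2**2 - 32/45*x_2 - 52/45
  leading term x_2**2: no divisor's leading term divides it; move 4/9*x_2**2 to the remainder.
  leading term x_2: no divisor's leading term divides it; move -32/45*x_2 to the remainder.
  leading term 1: no divisor's leading term divides it; move -52/45 to the remainder.
  remainder 4/9*x_2**2 - 32/45*x_2 - 52/45 ≠ 0; add h_4 = 4/9*x_2**2 - 32/45*x_2 - 52/45 to the basis.

S(f_2,h_3): lcm = x_1**2. S = -2/3*x_1*x_2 + 4/3*x_1 + 2/5*x_2 - 8/5.
  leading term x_1*x_2: subtract (10/9*x_2)·h_3 from -2/3*x_1*x_2 + 4/3*x_1 + 2/5*x_2 - 8/5 → 4/3*x_1 + 4/9*x_2**2 + 8/45*x_2 - 8/5
  leading term x_1: subtract (-20/9)·h_3 from 4/3*x_1 + 4/9*x_2**2 + 8/45*x_2 - 8/5 → 4/9*x_2**2 - 32/45*x_2 - 52/45
  leading term x_2**2: subtract (1)·h_4 from 4/9*x_2**2 - 32/45*x_2 - 52/45 → 0
  remainder 0.

S(f_1,h_4): leading monomials are coprime, so the S-polynomial reduces to 0 (Buchberger's first criterion).
S(f_2,h_4): leading monomials are coprime, so the S-polynomial reduces to 0 (Buchberger's first criterion).
S(h_3,h_4): leading monomials are coprime, so the S-polynomial reduces to 0 (Buchberger's first criterion).
Every S-polynomial of the final basis reduces to 0, so we have a Gröbner basis.
Inter-reduce: drop elements whose leading term is divisible by another's, tail-reduce, and make monic.
Reduced Gröbner basis: {x_1 + 2/3*x_2 - 1/3, x_2**2 - 8/5*x_2 - 13/5}.

A lex Gröbner basis eliminates variables successively. Here x_2**2 - 8/5*x_2 - 13/5 depends only on x_2, with roots {-1, 13/5}; lifting each root through the earlier basis elements recovers the full solutions.
  x_2 = -1: the earlier basis element becomes x_1 - 1 = 0, giving x_1 = 1 — point (1, -1).
  x_2 = 13/5: the earlier basis element becomes x_1 + 7/5 = 0, giving x_1 = -7/5 — point (-7/5, 13/5).
Check: every point annihilates each of the original generators.

{(1, -1), (-7/5, 13/5)}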